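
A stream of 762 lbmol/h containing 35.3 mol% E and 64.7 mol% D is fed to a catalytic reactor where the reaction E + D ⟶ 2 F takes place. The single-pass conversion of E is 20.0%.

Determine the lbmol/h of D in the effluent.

E reacted = 0.2 × 269 = 53.8 lbmol/h; ν_E = −1, so ξ = 53.8/1 = 53.8 lbmol/h.
Outlet amounts (n = n₀ + ν ξ):
  E: 269 − 1(53.8) = 215.2
  D: 493 − 1(53.8) = 439.2
  F: 0 + 2(53.8) = 107.6

439 lbmol/h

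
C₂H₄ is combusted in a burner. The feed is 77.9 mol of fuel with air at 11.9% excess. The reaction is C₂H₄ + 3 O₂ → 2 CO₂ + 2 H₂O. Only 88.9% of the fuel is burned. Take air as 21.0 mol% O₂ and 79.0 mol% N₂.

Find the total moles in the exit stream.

1320 mol

Stoichiometric O₂ = 3 × 77.9 = 233.7 mol; O₂ fed = 233.7 × 1.119 = 261.5 mol.
N₂ fed = 261.5 × 79/21 = 983.8 mol.
Fuel reacted = 0.889 × 77.9 → ξ = 69.25 mol.
Outlet (n = n₀ + ν ξ):
  C₂H₄: 77.9 − 1(69.25) = 8.647
  O₂: 261.5 − 3(69.25) = 53.75
  N₂: 983.8 (inert)
  CO₂: 0 + 2(69.25) = 138.5
  H₂O: 0 + 2(69.25) = 138.5
Total out = 8.647 + 53.75 + 983.8 + 138.5 + 138.5 = 1323 mol.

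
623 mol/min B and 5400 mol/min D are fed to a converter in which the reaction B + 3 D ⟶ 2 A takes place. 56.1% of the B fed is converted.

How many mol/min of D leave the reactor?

B reacted = 0.561 × 623 = 349.5 mol/min; ν_B = −1, so ξ = 349.5/1 = 349.5 mol/min.
Outlet amounts (n = n₀ + ν ξ):
  B: 623 − 1(349.5) = 273.5
  D: 5400 − 3(349.5) = 4351
  A: 0 + 2(349.5) = 699

4350 mol/min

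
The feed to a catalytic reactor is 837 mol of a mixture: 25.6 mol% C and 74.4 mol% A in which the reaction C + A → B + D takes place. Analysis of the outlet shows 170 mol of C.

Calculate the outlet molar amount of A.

For C: n = n₀ − 1ξ → 170 = 214.3 − 1ξ, giving ξ = 44.27 mol.
Outlet amounts (n = n₀ + ν ξ):
  C: 214.3 − 1(44.27) = 170
  A: 622.7 − 1(44.27) = 578.5
  B: 0 + 1(44.27) = 44.27
  D: 0 + 1(44.27) = 44.27

578 mol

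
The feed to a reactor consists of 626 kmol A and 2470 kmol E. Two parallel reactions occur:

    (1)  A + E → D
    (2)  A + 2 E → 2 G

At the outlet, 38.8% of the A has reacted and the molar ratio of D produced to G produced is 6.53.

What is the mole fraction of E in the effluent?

0.775

Conversion of A: A consumed = 0.388 × 626 = 242.9 kmol = 1ξ₁ + 1ξ₂.
Selectivity: 1ξ₁ / (2ξ₂) = 6.53 → ξ₁ = 13.06 ξ₂.
Substitute: (1·13.06 + 1) ξ₂ = 242.9 → ξ₂ = 17.28 kmol, ξ₁ = 225.6 kmol.
Outlet amounts (n = n₀ + Σ ν·ξ):
  A: 626 − 1(225.6) − 1(17.28) = 383.1
  E: 2470 − 1(225.6) − 2(17.28) = 2210
  D: 0 + 1(225.6) = 225.6
  G: 0 + 2(17.28) = 34.55
Total out = 2853 kmol; y_E = 2210 / 2853 = 0.7745.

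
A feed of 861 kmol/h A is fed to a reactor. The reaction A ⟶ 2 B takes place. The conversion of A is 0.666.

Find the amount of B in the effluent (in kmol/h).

A reacted = 0.666 × 861 = 573.4 kmol/h; ν_A = −1, so ξ = 573.4/1 = 573.4 kmol/h.
Outlet amounts (n = n₀ + ν ξ):
  A: 861 − 1(573.4) = 287.6
  B: 0 + 2(573.4) = 1147

1150 kmol/h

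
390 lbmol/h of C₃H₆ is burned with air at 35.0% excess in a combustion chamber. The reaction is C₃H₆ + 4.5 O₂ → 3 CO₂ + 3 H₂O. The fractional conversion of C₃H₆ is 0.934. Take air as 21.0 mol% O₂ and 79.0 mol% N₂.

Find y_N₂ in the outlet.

Stoichiometric O₂ = 4.5 × 390 = 1755 lbmol/h; O₂ fed = 1755 × 1.350 = 2369 lbmol/h.
N₂ fed = 2369 × 79/21 = 8913 lbmol/h.
Fuel reacted = 0.934 × 390 → ξ = 364.3 lbmol/h.
Outlet (n = n₀ + ν ξ):
  C₃H₆: 390 − 1(364.3) = 25.74
  O₂: 2369 − 4.5(364.3) = 730.1
  N₂: 8913 (inert)
  CO₂: 0 + 3(364.3) = 1093
  H₂O: 0 + 3(364.3) = 1093
Total out = 11850 lbmol/h; y_N₂ = 8913 / 11850 = 0.7519.

0.752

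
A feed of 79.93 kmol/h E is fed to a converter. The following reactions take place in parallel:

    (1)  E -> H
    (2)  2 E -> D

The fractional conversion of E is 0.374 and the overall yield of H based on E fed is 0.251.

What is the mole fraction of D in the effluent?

Yield of H: 1ξ₁ / 79.93 = 0.251 → ξ₁ = 20.06 kmol/h.
Conversion of E: 1ξ₁ + 2ξ₂ = 0.374 × 79.93 = 29.89 → ξ₂ = 4.916 kmol/h.
Outlet amounts (n = n₀ + Σ ν·ξ):
  E: 79.93 − 1(20.06) − 2(4.916) = 50.04
  H: 0 + 1(20.06) = 20.06
  D: 0 + 1(4.916) = 4.916
Total out = 75.01 kmol/h; y_D = 4.916 / 75.01 = 0.06553.

0.0655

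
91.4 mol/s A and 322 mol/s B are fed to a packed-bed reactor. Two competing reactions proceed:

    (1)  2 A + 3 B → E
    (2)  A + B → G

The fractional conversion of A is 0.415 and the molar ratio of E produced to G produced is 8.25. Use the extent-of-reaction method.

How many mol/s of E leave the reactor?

Conversion of A: A consumed = 0.415 × 91.4 = 37.93 mol/s = 2ξ₁ + 1ξ₂.
Selectivity: 1ξ₁ / (1ξ₂) = 8.25 → ξ₁ = 8.25 ξ₂.
Substitute: (2·8.25 + 1) ξ₂ = 37.93 → ξ₂ = 2.167 mol/s, ξ₁ = 17.88 mol/s.
Outlet amounts (n = n₀ + Σ ν·ξ):
  A: 91.4 − 2(17.88) − 1(2.167) = 53.47
  B: 322 − 3(17.88) − 1(2.167) = 266.2
  E: 0 + 1(17.88) = 17.88
  G: 0 + 1(2.167) = 2.167

17.9 mol/s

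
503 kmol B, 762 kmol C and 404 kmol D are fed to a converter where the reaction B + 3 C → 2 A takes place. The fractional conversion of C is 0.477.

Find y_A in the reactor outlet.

C reacted = 0.477 × 762 = 363.5 kmol; ν_C = −3, so ξ = 363.5/3 = 121.2 kmol.
Outlet amounts (n = n₀ + ν ξ):
  B: 503 − 1(121.2) = 381.8
  C: 762 − 3(121.2) = 398.5
  A: 0 + 2(121.2) = 242.3
  D: 404 (inert)
Total out = 1427 kmol; y_A = 242.3 / 1427 = 0.1698.

0.17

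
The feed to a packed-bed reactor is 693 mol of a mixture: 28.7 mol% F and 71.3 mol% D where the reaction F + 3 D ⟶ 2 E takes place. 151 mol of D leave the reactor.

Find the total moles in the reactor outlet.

464 mol

For D: n = n₀ − 3ξ → 151 = 494.1 − 3ξ, giving ξ = 114.4 mol.
Outlet amounts (n = n₀ + ν ξ):
  F: 198.9 − 1(114.4) = 84.52
  D: 494.1 − 3(114.4) = 151
  E: 0 + 2(114.4) = 228.7
Total out = 84.52 + 151 + 228.7 = 464.3 mol.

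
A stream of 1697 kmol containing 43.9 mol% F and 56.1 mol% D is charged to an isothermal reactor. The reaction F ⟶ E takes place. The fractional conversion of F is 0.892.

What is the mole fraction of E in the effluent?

0.392

F reacted = 0.892 × 745 = 664.5 kmol; ν_F = −1, so ξ = 664.5/1 = 664.5 kmol.
Outlet amounts (n = n₀ + ν ξ):
  F: 745 − 1(664.5) = 80.46
  E: 0 + 1(664.5) = 664.5
  D: 952 (inert)
Total out = 1697 kmol; y_E = 664.5 / 1697 = 0.3916.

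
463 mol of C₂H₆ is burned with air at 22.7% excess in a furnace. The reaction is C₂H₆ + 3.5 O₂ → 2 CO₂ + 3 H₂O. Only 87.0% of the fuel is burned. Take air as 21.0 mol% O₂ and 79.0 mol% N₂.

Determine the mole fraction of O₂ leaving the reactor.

0.0571

Stoichiometric O₂ = 3.5 × 463 = 1620 mol; O₂ fed = 1620 × 1.227 = 1988 mol.
N₂ fed = 1988 × 79/21 = 7480 mol.
Fuel reacted = 0.87 × 463 → ξ = 402.8 mol.
Outlet (n = n₀ + ν ξ):
  C₂H₆: 463 − 1(402.8) = 60.19
  O₂: 1988 − 3.5(402.8) = 578.5
  N₂: 7480 (inert)
  CO₂: 0 + 2(402.8) = 805.6
  H₂O: 0 + 3(402.8) = 1208
Total out = 10130 mol; y_O₂ = 578.5 / 10130 = 0.05709.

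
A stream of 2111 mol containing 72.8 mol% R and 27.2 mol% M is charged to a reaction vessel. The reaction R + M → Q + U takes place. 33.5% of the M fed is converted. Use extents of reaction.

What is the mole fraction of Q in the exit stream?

M reacted = 0.335 × 574.2 = 192.4 mol; ν_M = −1, so ξ = 192.4/1 = 192.4 mol.
Outlet amounts (n = n₀ + ν ξ):
  R: 1537 − 1(192.4) = 1344
  M: 574.2 − 1(192.4) = 381.8
  Q: 0 + 1(192.4) = 192.4
  U: 0 + 1(192.4) = 192.4
Total out = 2111 mol; y_Q = 192.4 / 2111 = 0.09112.

0.0911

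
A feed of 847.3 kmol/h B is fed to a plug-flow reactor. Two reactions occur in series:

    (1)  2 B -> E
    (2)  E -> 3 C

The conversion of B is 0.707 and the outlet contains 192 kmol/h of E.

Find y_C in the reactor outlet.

0.423

Conversion of B: B consumed = 2ξ₁ = 0.707 × 847.3 → ξ₁ = 299.5 kmol/h.
E balance: n_E = 0 + 1ξ₁ − 1ξ₂ = 192 → ξ₂ = (1·299.5 − 192)/1 = 107.5 kmol/h.
Outlet amounts (n = n₀ + Σ ν·ξ):
  B: 847.3 − 2(299.5) = 248.3
  E: 0 + 1(299.5) − 1(107.5) = 192
  C: 0 + 3(107.5) = 322.6
Total out = 762.8 kmol/h; y_C = 322.6 / 762.8 = 0.4229.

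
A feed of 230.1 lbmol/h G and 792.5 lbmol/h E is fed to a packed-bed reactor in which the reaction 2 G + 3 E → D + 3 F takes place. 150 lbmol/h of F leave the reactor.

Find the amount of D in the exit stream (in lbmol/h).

For F: n = n₀ + 3ξ → 150 = 0 + 3ξ, giving ξ = 50 lbmol/h.
Outlet amounts (n = n₀ + ν ξ):
  G: 230.1 − 2(50) = 130.1
  E: 792.5 − 3(50) = 642.5
  D: 0 + 1(50) = 50
  F: 0 + 3(50) = 150

50 lbmol/h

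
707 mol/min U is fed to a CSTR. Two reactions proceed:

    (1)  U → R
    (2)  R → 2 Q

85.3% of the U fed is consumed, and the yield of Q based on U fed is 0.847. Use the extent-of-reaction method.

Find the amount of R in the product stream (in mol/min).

304 mol/min

Conversion of U: U consumed = 1ξ₁ = 0.853 × 707 → ξ₁ = 603.1 mol/min.
Yield of Q: 2ξ₂ / 707 = 0.847 → ξ₂ = 299.4 mol/min.
Outlet amounts (n = n₀ + Σ ν·ξ):
  U: 707 − 1(603.1) = 103.9
  R: 0 + 1(603.1) − 1(299.4) = 303.7
  Q: 0 + 2(299.4) = 598.8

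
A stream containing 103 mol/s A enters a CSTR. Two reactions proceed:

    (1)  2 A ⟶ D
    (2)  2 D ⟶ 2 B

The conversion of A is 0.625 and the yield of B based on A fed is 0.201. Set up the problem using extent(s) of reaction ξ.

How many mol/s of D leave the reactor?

11.5 mol/s

Conversion of A: A consumed = 2ξ₁ = 0.625 × 103 → ξ₁ = 32.19 mol/s.
Yield of B: 2ξ₂ / 103 = 0.201 → ξ₂ = 10.35 mol/s.
Outlet amounts (n = n₀ + Σ ν·ξ):
  A: 103 − 2(32.19) = 38.62
  D: 0 + 1(32.19) − 2(10.35) = 11.48
  B: 0 + 2(10.35) = 20.7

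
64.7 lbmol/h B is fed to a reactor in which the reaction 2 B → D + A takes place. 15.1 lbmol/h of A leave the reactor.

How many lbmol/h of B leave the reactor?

34.5 lbmol/h

For A: n = n₀ + 1ξ → 15.1 = 0 + 1ξ, giving ξ = 15.1 lbmol/h.
Outlet amounts (n = n₀ + ν ξ):
  B: 64.7 − 2(15.1) = 34.5
  D: 0 + 1(15.1) = 15.1
  A: 0 + 1(15.1) = 15.1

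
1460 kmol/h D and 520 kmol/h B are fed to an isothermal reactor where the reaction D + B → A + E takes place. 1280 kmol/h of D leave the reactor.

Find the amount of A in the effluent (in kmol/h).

For D: n = n₀ − 1ξ → 1280 = 1460 − 1ξ, giving ξ = 180 kmol/h.
Outlet amounts (n = n₀ + ν ξ):
  D: 1460 − 1(180) = 1280
  B: 520 − 1(180) = 340
  A: 0 + 1(180) = 180
  E: 0 + 1(180) = 180

180 kmol/h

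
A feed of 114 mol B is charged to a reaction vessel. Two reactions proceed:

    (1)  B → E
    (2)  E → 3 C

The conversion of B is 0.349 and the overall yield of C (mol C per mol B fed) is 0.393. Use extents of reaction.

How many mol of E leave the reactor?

24.9 mol

Conversion of B: B consumed = 1ξ₁ = 0.349 × 114 → ξ₁ = 39.79 mol.
Yield of C: 3ξ₂ / 114 = 0.393 → ξ₂ = 14.93 mol.
Outlet amounts (n = n₀ + Σ ν·ξ):
  B: 114 − 1(39.79) = 74.21
  E: 0 + 1(39.79) − 1(14.93) = 24.85
  C: 0 + 3(14.93) = 44.8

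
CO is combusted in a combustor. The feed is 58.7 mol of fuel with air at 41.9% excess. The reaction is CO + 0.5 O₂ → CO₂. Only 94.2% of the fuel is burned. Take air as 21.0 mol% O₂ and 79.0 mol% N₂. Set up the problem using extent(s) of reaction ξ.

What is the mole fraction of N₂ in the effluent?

Stoichiometric O₂ = 0.5 × 58.7 = 29.35 mol; O₂ fed = 29.35 × 1.419 = 41.65 mol.
N₂ fed = 41.65 × 79/21 = 156.7 mol.
Fuel reacted = 0.942 × 58.7 → ξ = 55.3 mol.
Outlet (n = n₀ + ν ξ):
  CO: 58.7 − 1(55.3) = 3.405
  O₂: 41.65 − 0.5(55.3) = 14
  N₂: 156.7 (inert)
  CO₂: 0 + 1(55.3) = 55.3
Total out = 229.4 mol; y_N₂ = 156.7 / 229.4 = 0.6831.

0.683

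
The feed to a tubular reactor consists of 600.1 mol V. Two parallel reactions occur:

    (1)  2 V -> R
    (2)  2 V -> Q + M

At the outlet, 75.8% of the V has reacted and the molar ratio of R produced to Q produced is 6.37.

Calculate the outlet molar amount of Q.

30.9 mol

Conversion of V: V consumed = 0.758 × 600.1 = 454.9 mol = 2ξ₁ + 2ξ₂.
Selectivity: 1ξ₁ / (1ξ₂) = 6.37 → ξ₁ = 6.37 ξ₂.
Substitute: (2·6.37 + 2) ξ₂ = 454.9 → ξ₂ = 30.86 mol, ξ₁ = 196.6 mol.
Outlet amounts (n = n₀ + Σ ν·ξ):
  V: 600.1 − 2(196.6) − 2(30.86) = 145.2
  R: 0 + 1(196.6) = 196.6
  Q: 0 + 1(30.86) = 30.86
  M: 0 + 1(30.86) = 30.86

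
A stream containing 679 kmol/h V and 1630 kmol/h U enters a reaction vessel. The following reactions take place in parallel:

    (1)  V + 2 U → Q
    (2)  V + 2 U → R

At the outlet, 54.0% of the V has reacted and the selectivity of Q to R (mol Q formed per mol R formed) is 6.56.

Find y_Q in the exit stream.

0.202

Conversion of V: V consumed = 0.54 × 679 = 366.7 kmol/h = 1ξ₁ + 1ξ₂.
Selectivity: 1ξ₁ / (1ξ₂) = 6.56 → ξ₁ = 6.56 ξ₂.
Substitute: (1·6.56 + 1) ξ₂ = 366.7 → ξ₂ = 48.5 kmol/h, ξ₁ = 318.2 kmol/h.
Outlet amounts (n = n₀ + Σ ν·ξ):
  V: 679 − 1(318.2) − 1(48.5) = 312.3
  U: 1630 − 2(318.2) − 2(48.5) = 896.7
  Q: 0 + 1(318.2) = 318.2
  R: 0 + 1(48.5) = 48.5
Total out = 1576 kmol/h; y_Q = 318.2 / 1576 = 0.2019.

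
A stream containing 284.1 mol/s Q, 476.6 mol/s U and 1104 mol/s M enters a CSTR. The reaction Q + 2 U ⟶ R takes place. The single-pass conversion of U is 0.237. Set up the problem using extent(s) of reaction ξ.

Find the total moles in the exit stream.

1750 mol/s

U reacted = 0.237 × 476.6 = 113 mol/s; ν_U = −2, so ξ = 113/2 = 56.48 mol/s.
Outlet amounts (n = n₀ + ν ξ):
  Q: 284.1 − 1(56.48) = 227.6
  U: 476.6 − 2(56.48) = 363.6
  R: 0 + 1(56.48) = 56.48
  M: 1104 (inert)
Total out = 227.6 + 363.6 + 56.48 + 1104 = 1752 mol/s.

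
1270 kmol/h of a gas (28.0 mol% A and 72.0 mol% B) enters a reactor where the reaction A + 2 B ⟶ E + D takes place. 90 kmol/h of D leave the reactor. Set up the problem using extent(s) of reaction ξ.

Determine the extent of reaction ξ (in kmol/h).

ξ = 90 kmol/h

For D: n = n₀ + 1ξ → 90 = 0 + 1ξ, giving ξ = 90 kmol/h.
Outlet amounts (n = n₀ + ν ξ):
  A: 355.6 − 1(90) = 265.6
  B: 914.4 − 2(90) = 734.4
  E: 0 + 1(90) = 90
  D: 0 + 1(90) = 90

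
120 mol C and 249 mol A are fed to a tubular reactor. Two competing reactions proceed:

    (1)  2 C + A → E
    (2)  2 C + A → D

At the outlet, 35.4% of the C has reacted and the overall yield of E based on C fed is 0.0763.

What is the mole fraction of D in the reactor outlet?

0.037

Yield of E: 1ξ₁ / 120 = 0.0763 → ξ₁ = 9.156 mol.
Conversion of C: 2ξ₁ + 2ξ₂ = 0.354 × 120 = 42.48 → ξ₂ = 12.08 mol.
Outlet amounts (n = n₀ + Σ ν·ξ):
  C: 120 − 2(9.156) − 2(12.08) = 77.52
  A: 249 − 1(9.156) − 1(12.08) = 227.8
  E: 0 + 1(9.156) = 9.156
  D: 0 + 1(12.08) = 12.08
Total out = 326.5 mol; y_D = 12.08 / 326.5 = 0.03701.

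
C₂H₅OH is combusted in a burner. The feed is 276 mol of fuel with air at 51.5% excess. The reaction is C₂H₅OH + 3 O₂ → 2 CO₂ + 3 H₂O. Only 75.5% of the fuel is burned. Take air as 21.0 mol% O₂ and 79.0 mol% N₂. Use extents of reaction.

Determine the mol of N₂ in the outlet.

Stoichiometric O₂ = 3 × 276 = 828 mol; O₂ fed = 828 × 1.515 = 1254 mol.
N₂ fed = 1254 × 79/21 = 4719 mol.
Fuel reacted = 0.755 × 276 → ξ = 208.4 mol.
Outlet (n = n₀ + ν ξ):
  C₂H₅OH: 276 − 1(208.4) = 67.62
  O₂: 1254 − 3(208.4) = 629.3
  N₂: 4719 (inert)
  CO₂: 0 + 2(208.4) = 416.8
  H₂O: 0 + 3(208.4) = 625.1

4720 mol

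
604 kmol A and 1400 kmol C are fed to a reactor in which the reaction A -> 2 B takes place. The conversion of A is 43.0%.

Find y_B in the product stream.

0.229

A reacted = 0.43 × 604 = 259.7 kmol; ν_A = −1, so ξ = 259.7/1 = 259.7 kmol.
Outlet amounts (n = n₀ + ν ξ):
  A: 604 − 1(259.7) = 344.3
  B: 0 + 2(259.7) = 519.4
  C: 1400 (inert)
Total out = 2264 kmol; y_B = 519.4 / 2264 = 0.2295.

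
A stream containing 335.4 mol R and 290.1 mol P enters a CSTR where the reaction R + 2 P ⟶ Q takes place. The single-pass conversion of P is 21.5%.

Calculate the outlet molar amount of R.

P reacted = 0.215 × 290.1 = 62.37 mol; ν_P = −2, so ξ = 62.37/2 = 31.19 mol.
Outlet amounts (n = n₀ + ν ξ):
  R: 335.4 − 1(31.19) = 304.2
  P: 290.1 − 2(31.19) = 227.7
  Q: 0 + 1(31.19) = 31.19

304 mol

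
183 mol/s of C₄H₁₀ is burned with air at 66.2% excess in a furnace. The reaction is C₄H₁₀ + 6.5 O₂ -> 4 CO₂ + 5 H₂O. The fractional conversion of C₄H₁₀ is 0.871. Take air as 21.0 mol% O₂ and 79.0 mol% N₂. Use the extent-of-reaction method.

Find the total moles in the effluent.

Stoichiometric O₂ = 6.5 × 183 = 1190 mol/s; O₂ fed = 1190 × 1.662 = 1977 mol/s.
N₂ fed = 1977 × 79/21 = 7437 mol/s.
Fuel reacted = 0.871 × 183 → ξ = 159.4 mol/s.
Outlet (n = n₀ + ν ξ):
  C₄H₁₀: 183 − 1(159.4) = 23.61
  O₂: 1977 − 6.5(159.4) = 940.9
  N₂: 7437 (inert)
  CO₂: 0 + 4(159.4) = 637.6
  H₂O: 0 + 5(159.4) = 797
Total out = 23.61 + 940.9 + 7437 + 637.6 + 797 = 9836 mol/s.

9840 mol/s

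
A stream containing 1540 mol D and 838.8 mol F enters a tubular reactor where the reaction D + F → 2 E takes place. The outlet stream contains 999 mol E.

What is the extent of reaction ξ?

For E: n = n₀ + 2ξ → 999 = 0 + 2ξ, giving ξ = 499.5 mol.
Outlet amounts (n = n₀ + ν ξ):
  D: 1540 − 1(499.5) = 1040
  F: 838.8 − 1(499.5) = 339.3
  E: 0 + 2(499.5) = 999

ξ = 500 mol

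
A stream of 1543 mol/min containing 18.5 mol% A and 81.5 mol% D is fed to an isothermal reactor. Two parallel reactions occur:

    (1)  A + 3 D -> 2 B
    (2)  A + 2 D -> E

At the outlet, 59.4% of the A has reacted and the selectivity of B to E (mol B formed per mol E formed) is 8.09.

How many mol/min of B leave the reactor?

272 mol/min

Conversion of A: A consumed = 0.594 × 285.5 = 169.6 mol/min = 1ξ₁ + 1ξ₂.
Selectivity: 2ξ₁ / (1ξ₂) = 8.09 → ξ₁ = 4.045 ξ₂.
Substitute: (1·4.045 + 1) ξ₂ = 169.6 → ξ₂ = 33.61 mol/min, ξ₁ = 136 mol/min.
Outlet amounts (n = n₀ + Σ ν·ξ):
  A: 285.5 − 1(136) − 1(33.61) = 115.9
  D: 1258 − 3(136) − 2(33.61) = 782.5
  B: 0 + 2(136) = 271.9
  E: 0 + 1(33.61) = 33.61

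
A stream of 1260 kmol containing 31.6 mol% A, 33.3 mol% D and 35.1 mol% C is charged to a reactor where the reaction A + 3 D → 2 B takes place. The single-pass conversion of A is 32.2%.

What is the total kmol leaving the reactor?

1000 kmol

A reacted = 0.322 × 398.2 = 128.2 kmol; ν_A = −1, so ξ = 128.2/1 = 128.2 kmol.
Outlet amounts (n = n₀ + ν ξ):
  A: 398.2 − 1(128.2) = 270
  D: 419.6 − 3(128.2) = 34.96
  B: 0 + 2(128.2) = 256.4
  C: 442.3 (inert)
Total out = 270 + 34.96 + 256.4 + 442.3 = 1004 kmol.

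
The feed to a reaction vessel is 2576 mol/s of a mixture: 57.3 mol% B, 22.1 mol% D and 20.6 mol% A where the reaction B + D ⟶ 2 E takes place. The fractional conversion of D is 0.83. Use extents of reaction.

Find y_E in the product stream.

0.367

D reacted = 0.83 × 569.3 = 472.5 mol/s; ν_D = −1, so ξ = 472.5/1 = 472.5 mol/s.
Outlet amounts (n = n₀ + ν ξ):
  B: 1476 − 1(472.5) = 1004
  D: 569.3 − 1(472.5) = 96.78
  E: 0 + 2(472.5) = 945
  A: 530.7 (inert)
Total out = 2576 mol/s; y_E = 945 / 2576 = 0.3669.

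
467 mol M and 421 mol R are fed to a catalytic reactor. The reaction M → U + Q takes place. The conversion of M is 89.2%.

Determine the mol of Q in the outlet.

M reacted = 0.892 × 467 = 416.6 mol; ν_M = −1, so ξ = 416.6/1 = 416.6 mol.
Outlet amounts (n = n₀ + ν ξ):
  M: 467 − 1(416.6) = 50.44
  U: 0 + 1(416.6) = 416.6
  Q: 0 + 1(416.6) = 416.6
  R: 421 (inert)

417 mol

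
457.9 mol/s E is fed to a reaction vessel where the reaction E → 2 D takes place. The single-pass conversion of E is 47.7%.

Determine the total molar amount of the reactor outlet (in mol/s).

676 mol/s

E reacted = 0.477 × 457.9 = 218.4 mol/s; ν_E = −1, so ξ = 218.4/1 = 218.4 mol/s.
Outlet amounts (n = n₀ + ν ξ):
  E: 457.9 − 1(218.4) = 239.5
  D: 0 + 2(218.4) = 436.8
Total out = 239.5 + 436.8 = 676.3 mol/s.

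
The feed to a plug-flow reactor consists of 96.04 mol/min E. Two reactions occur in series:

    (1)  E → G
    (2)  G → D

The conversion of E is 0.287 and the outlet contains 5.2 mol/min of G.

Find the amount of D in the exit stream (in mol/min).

22.4 mol/min

Conversion of E: E consumed = 1ξ₁ = 0.287 × 96.04 → ξ₁ = 27.56 mol/min.
G balance: n_G = 0 + 1ξ₁ − 1ξ₂ = 5.2 → ξ₂ = (1·27.56 − 5.2)/1 = 22.36 mol/min.
Outlet amounts (n = n₀ + Σ ν·ξ):
  E: 96.04 − 1(27.56) = 68.48
  G: 0 + 1(27.56) − 1(22.36) = 5.2
  D: 0 + 1(22.36) = 22.36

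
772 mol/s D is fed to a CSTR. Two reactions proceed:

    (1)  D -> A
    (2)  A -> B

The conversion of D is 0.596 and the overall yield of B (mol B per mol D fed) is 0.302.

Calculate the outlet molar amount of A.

Conversion of D: D consumed = 1ξ₁ = 0.596 × 772 → ξ₁ = 460.1 mol/s.
Yield of B: 1ξ₂ / 772 = 0.302 → ξ₂ = 233.1 mol/s.
Outlet amounts (n = n₀ + Σ ν·ξ):
  D: 772 − 1(460.1) = 311.9
  A: 0 + 1(460.1) − 1(233.1) = 227
  B: 0 + 1(233.1) = 233.1

227 mol/s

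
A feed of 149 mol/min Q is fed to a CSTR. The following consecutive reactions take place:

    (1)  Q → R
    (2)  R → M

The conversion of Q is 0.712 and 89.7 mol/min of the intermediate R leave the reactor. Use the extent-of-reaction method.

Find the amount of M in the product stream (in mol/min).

Conversion of Q: Q consumed = 1ξ₁ = 0.712 × 149 → ξ₁ = 106.1 mol/min.
R balance: n_R = 0 + 1ξ₁ − 1ξ₂ = 89.7 → ξ₂ = (1·106.1 − 89.7)/1 = 16.39 mol/min.
Outlet amounts (n = n₀ + Σ ν·ξ):
  Q: 149 − 1(106.1) = 42.91
  R: 0 + 1(106.1) − 1(16.39) = 89.7
  M: 0 + 1(16.39) = 16.39

16.4 mol/min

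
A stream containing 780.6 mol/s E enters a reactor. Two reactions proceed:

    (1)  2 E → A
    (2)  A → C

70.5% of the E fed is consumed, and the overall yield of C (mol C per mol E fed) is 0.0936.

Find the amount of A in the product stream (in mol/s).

Conversion of E: E consumed = 2ξ₁ = 0.705 × 780.6 → ξ₁ = 275.2 mol/s.
Yield of C: 1ξ₂ / 780.6 = 0.0936 → ξ₂ = 73.06 mol/s.
Outlet amounts (n = n₀ + Σ ν·ξ):
  E: 780.6 − 2(275.2) = 230.3
  A: 0 + 1(275.2) − 1(73.06) = 202.1
  C: 0 + 1(73.06) = 73.06

202 mol/s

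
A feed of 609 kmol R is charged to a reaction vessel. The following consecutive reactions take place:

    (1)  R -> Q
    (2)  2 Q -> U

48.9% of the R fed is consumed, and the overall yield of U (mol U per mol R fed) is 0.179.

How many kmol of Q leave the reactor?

79.8 kmol

Conversion of R: R consumed = 1ξ₁ = 0.489 × 609 → ξ₁ = 297.8 kmol.
Yield of U: 1ξ₂ / 609 = 0.179 → ξ₂ = 109 kmol.
Outlet amounts (n = n₀ + Σ ν·ξ):
  R: 609 − 1(297.8) = 311.2
  Q: 0 + 1(297.8) − 2(109) = 79.78
  U: 0 + 1(109) = 109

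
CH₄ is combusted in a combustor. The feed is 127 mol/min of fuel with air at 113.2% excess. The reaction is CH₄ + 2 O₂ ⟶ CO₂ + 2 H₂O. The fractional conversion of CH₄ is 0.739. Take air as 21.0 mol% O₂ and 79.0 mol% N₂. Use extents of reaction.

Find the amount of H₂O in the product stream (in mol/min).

188 mol/min

Stoichiometric O₂ = 2 × 127 = 254 mol/min; O₂ fed = 254 × 2.132 = 541.5 mol/min.
N₂ fed = 541.5 × 79/21 = 2037 mol/min.
Fuel reacted = 0.739 × 127 → ξ = 93.85 mol/min.
Outlet (n = n₀ + ν ξ):
  CH₄: 127 − 1(93.85) = 33.15
  O₂: 541.5 − 2(93.85) = 353.8
  N₂: 2037 (inert)
  CO₂: 0 + 1(93.85) = 93.85
  H₂O: 0 + 2(93.85) = 187.7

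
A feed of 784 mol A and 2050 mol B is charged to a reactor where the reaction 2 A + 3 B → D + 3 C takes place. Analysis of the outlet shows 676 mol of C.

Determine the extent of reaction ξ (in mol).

For C: n = n₀ + 3ξ → 676 = 0 + 3ξ, giving ξ = 225.3 mol.
Outlet amounts (n = n₀ + ν ξ):
  A: 784 − 2(225.3) = 333.3
  B: 2050 − 3(225.3) = 1374
  D: 0 + 1(225.3) = 225.3
  C: 0 + 3(225.3) = 676

ξ = 225 mol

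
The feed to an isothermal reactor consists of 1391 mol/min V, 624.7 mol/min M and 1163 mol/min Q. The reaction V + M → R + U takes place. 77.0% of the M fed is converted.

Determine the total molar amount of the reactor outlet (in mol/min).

M reacted = 0.77 × 624.7 = 481 mol/min; ν_M = −1, so ξ = 481/1 = 481 mol/min.
Outlet amounts (n = n₀ + ν ξ):
  V: 1391 − 1(481) = 910
  M: 624.7 − 1(481) = 143.7
  R: 0 + 1(481) = 481
  U: 0 + 1(481) = 481
  Q: 1163 (inert)
Total out = 910 + 143.7 + 481 + 481 + 1163 = 3179 mol/min.

3180 mol/min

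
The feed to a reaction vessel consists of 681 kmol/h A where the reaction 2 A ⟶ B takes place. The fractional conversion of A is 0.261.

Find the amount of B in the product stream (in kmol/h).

A reacted = 0.261 × 681 = 177.7 kmol/h; ν_A = −2, so ξ = 177.7/2 = 88.87 kmol/h.
Outlet amounts (n = n₀ + ν ξ):
  A: 681 − 2(88.87) = 503.3
  B: 0 + 1(88.87) = 88.87

88.9 kmol/h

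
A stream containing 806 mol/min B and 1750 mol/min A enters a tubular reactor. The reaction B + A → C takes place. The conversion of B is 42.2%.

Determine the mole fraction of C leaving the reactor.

0.153

B reacted = 0.422 × 806 = 340.1 mol/min; ν_B = −1, so ξ = 340.1/1 = 340.1 mol/min.
Outlet amounts (n = n₀ + ν ξ):
  B: 806 − 1(340.1) = 465.9
  A: 1750 − 1(340.1) = 1410
  C: 0 + 1(340.1) = 340.1
Total out = 2216 mol/min; y_C = 340.1 / 2216 = 0.1535.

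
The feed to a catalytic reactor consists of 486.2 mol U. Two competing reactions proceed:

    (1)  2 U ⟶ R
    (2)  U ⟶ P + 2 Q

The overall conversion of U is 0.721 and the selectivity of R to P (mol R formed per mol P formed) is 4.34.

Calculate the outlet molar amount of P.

Conversion of U: U consumed = 0.721 × 486.2 = 350.6 mol = 2ξ₁ + 1ξ₂.
Selectivity: 1ξ₁ / (1ξ₂) = 4.34 → ξ₁ = 4.34 ξ₂.
Substitute: (2·4.34 + 1) ξ₂ = 350.6 → ξ₂ = 36.21 mol, ξ₁ = 157.2 mol.
Outlet amounts (n = n₀ + Σ ν·ξ):
  U: 486.2 − 2(157.2) − 1(36.21) = 135.6
  R: 0 + 1(157.2) = 157.2
  P: 0 + 1(36.21) = 36.21
  Q: 0 + 2(36.21) = 72.43

36.2 mol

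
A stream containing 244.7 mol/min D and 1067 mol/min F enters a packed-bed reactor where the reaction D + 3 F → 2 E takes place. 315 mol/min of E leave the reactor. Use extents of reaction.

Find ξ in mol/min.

For E: n = n₀ + 2ξ → 315 = 0 + 2ξ, giving ξ = 157.5 mol/min.
Outlet amounts (n = n₀ + ν ξ):
  D: 244.7 − 1(157.5) = 87.2
  F: 1067 − 3(157.5) = 594.5
  E: 0 + 2(157.5) = 315

ξ = 158 mol/min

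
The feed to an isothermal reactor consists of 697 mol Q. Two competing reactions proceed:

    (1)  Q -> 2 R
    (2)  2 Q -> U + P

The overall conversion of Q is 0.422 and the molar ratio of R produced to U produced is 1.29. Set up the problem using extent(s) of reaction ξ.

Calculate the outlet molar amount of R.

Conversion of Q: Q consumed = 0.422 × 697 = 294.1 mol = 1ξ₁ + 2ξ₂.
Selectivity: 2ξ₁ / (1ξ₂) = 1.29 → ξ₁ = 0.645 ξ₂.
Substitute: (1·0.645 + 2) ξ₂ = 294.1 → ξ₂ = 111.2 mol, ξ₁ = 71.73 mol.
Outlet amounts (n = n₀ + Σ ν·ξ):
  Q: 697 − 1(71.73) − 2(111.2) = 402.9
  R: 0 + 2(71.73) = 143.5
  U: 0 + 1(111.2) = 111.2
  P: 0 + 1(111.2) = 111.2

143 mol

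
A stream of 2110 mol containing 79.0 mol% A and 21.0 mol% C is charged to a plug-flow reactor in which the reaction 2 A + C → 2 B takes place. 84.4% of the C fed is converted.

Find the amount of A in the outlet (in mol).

C reacted = 0.844 × 443.1 = 374 mol; ν_C = −1, so ξ = 374/1 = 374 mol.
Outlet amounts (n = n₀ + ν ξ):
  A: 1667 − 2(374) = 918.9
  C: 443.1 − 1(374) = 69.12
  B: 0 + 2(374) = 748

919 mol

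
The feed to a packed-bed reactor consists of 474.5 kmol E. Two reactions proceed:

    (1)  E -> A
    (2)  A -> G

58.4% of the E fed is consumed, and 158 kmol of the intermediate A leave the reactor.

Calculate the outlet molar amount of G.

119 kmol

Conversion of E: E consumed = 1ξ₁ = 0.584 × 474.5 → ξ₁ = 277.1 kmol.
A balance: n_A = 0 + 1ξ₁ − 1ξ₂ = 158 → ξ₂ = (1·277.1 − 158)/1 = 119.1 kmol.
Outlet amounts (n = n₀ + Σ ν·ξ):
  E: 474.5 − 1(277.1) = 197.4
  A: 0 + 1(277.1) − 1(119.1) = 158
  G: 0 + 1(119.1) = 119.1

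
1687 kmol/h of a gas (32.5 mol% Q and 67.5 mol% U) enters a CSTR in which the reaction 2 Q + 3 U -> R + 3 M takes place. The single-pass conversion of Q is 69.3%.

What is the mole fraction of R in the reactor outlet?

0.127

Q reacted = 0.693 × 548.3 = 380 kmol/h; ν_Q = −2, so ξ = 380/2 = 190 kmol/h.
Outlet amounts (n = n₀ + ν ξ):
  Q: 548.3 − 2(190) = 168.3
  U: 1139 − 3(190) = 568.8
  R: 0 + 1(190) = 190
  M: 0 + 3(190) = 569.9
Total out = 1497 kmol/h; y_R = 190 / 1497 = 0.1269.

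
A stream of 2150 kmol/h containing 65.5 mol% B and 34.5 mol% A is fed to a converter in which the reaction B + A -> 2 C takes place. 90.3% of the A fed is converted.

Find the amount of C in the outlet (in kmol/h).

A reacted = 0.903 × 741.8 = 669.8 kmol/h; ν_A = −1, so ξ = 669.8/1 = 669.8 kmol/h.
Outlet amounts (n = n₀ + ν ξ):
  B: 1408 − 1(669.8) = 738.4
  A: 741.8 − 1(669.8) = 71.95
  C: 0 + 2(669.8) = 1340

1340 kmol/h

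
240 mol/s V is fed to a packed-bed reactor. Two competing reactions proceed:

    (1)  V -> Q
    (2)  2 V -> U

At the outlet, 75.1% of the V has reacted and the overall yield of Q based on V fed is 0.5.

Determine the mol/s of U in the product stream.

30.1 mol/s

Yield of Q: 1ξ₁ / 240 = 0.5 → ξ₁ = 120 mol/s.
Conversion of V: 1ξ₁ + 2ξ₂ = 0.751 × 240 = 180.2 → ξ₂ = 30.12 mol/s.
Outlet amounts (n = n₀ + Σ ν·ξ):
  V: 240 − 1(120) − 2(30.12) = 59.76
  Q: 0 + 1(120) = 120
  U: 0 + 1(30.12) = 30.12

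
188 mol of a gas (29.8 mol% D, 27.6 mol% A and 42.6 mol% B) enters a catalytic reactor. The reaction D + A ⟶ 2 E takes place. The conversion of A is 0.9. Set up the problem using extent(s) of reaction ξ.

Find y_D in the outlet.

A reacted = 0.9 × 51.89 = 46.7 mol; ν_A = −1, so ξ = 46.7/1 = 46.7 mol.
Outlet amounts (n = n₀ + ν ξ):
  D: 56.02 − 1(46.7) = 9.325
  A: 51.89 − 1(46.7) = 5.189
  E: 0 + 2(46.7) = 93.4
  B: 80.09 (inert)
Total out = 188 mol; y_D = 9.325 / 188 = 0.0496.

0.0496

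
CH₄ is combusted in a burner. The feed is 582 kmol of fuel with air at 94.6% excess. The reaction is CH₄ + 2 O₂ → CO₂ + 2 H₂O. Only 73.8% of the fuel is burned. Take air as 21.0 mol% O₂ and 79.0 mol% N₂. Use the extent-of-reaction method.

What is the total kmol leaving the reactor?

Stoichiometric O₂ = 2 × 582 = 1164 kmol; O₂ fed = 1164 × 1.946 = 2265 kmol.
N₂ fed = 2265 × 79/21 = 8521 kmol.
Fuel reacted = 0.738 × 582 → ξ = 429.5 kmol.
Outlet (n = n₀ + ν ξ):
  CH₄: 582 − 1(429.5) = 152.5
  O₂: 2265 − 2(429.5) = 1406
  N₂: 8521 (inert)
  CO₂: 0 + 1(429.5) = 429.5
  H₂O: 0 + 2(429.5) = 859
Total out = 152.5 + 1406 + 8521 + 429.5 + 859 = 11370 kmol.

11400 kmol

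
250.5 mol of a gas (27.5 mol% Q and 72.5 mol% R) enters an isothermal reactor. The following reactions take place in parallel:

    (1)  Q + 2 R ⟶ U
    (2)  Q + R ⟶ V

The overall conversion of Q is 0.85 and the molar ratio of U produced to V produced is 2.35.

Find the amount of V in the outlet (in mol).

17.5 mol

Conversion of Q: Q consumed = 0.85 × 68.89 = 58.55 mol = 1ξ₁ + 1ξ₂.
Selectivity: 1ξ₁ / (1ξ₂) = 2.35 → ξ₁ = 2.35 ξ₂.
Substitute: (1·2.35 + 1) ξ₂ = 58.55 → ξ₂ = 17.48 mol, ξ₁ = 41.08 mol.
Outlet amounts (n = n₀ + Σ ν·ξ):
  Q: 68.89 − 1(41.08) − 1(17.48) = 10.33
  R: 181.6 − 2(41.08) − 1(17.48) = 81.98
  U: 0 + 1(41.08) = 41.08
  V: 0 + 1(17.48) = 17.48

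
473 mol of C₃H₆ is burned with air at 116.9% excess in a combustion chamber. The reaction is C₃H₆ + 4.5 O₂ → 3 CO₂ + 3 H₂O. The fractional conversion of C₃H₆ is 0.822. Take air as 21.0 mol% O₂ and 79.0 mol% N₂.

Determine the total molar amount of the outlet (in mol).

22700 mol

Stoichiometric O₂ = 4.5 × 473 = 2128 mol; O₂ fed = 2128 × 2.169 = 4617 mol.
N₂ fed = 4617 × 79/21 = 17370 mol.
Fuel reacted = 0.822 × 473 → ξ = 388.8 mol.
Outlet (n = n₀ + ν ξ):
  C₃H₆: 473 − 1(388.8) = 84.19
  O₂: 4617 − 4.5(388.8) = 2867
  N₂: 17370 (inert)
  CO₂: 0 + 3(388.8) = 1166
  H₂O: 0 + 3(388.8) = 1166
Total out = 84.19 + 2867 + 17370 + 1166 + 1166 = 22650 mol.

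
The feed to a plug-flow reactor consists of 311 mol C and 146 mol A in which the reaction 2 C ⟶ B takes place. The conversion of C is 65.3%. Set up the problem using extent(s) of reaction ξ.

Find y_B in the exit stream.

C reacted = 0.653 × 311 = 203.1 mol; ν_C = −2, so ξ = 203.1/2 = 101.5 mol.
Outlet amounts (n = n₀ + ν ξ):
  C: 311 − 2(101.5) = 107.9
  B: 0 + 1(101.5) = 101.5
  A: 146 (inert)
Total out = 355.5 mol; y_B = 101.5 / 355.5 = 0.2857.

0.286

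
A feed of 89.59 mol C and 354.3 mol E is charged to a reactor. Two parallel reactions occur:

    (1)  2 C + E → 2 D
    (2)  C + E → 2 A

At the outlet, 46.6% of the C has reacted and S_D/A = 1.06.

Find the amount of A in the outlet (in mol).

Conversion of C: C consumed = 0.466 × 89.59 = 41.75 mol = 2ξ₁ + 1ξ₂.
Selectivity: 2ξ₁ / (2ξ₂) = 1.06 → ξ₁ = 1.06 ξ₂.
Substitute: (2·1.06 + 1) ξ₂ = 41.75 → ξ₂ = 13.38 mol, ξ₁ = 14.18 mol.
Outlet amounts (n = n₀ + Σ ν·ξ):
  C: 89.59 − 2(14.18) − 1(13.38) = 47.84
  E: 354.3 − 1(14.18) − 1(13.38) = 326.7
  D: 0 + 2(14.18) = 28.37
  A: 0 + 2(13.38) = 26.76

26.8 mol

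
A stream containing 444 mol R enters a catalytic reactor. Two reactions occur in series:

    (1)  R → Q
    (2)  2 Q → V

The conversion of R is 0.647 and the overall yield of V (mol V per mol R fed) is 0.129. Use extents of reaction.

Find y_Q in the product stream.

Conversion of R: R consumed = 1ξ₁ = 0.647 × 444 → ξ₁ = 287.3 mol.
Yield of V: 1ξ₂ / 444 = 0.129 → ξ₂ = 57.28 mol.
Outlet amounts (n = n₀ + Σ ν·ξ):
  R: 444 − 1(287.3) = 156.7
  Q: 0 + 1(287.3) − 2(57.28) = 172.7
  V: 0 + 1(57.28) = 57.28
Total out = 386.7 mol; y_Q = 172.7 / 386.7 = 0.4466.

0.447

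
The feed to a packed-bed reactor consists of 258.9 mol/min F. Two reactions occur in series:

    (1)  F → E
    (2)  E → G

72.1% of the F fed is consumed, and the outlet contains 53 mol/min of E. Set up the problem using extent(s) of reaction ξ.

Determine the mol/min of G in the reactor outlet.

Conversion of F: F consumed = 1ξ₁ = 0.721 × 258.9 → ξ₁ = 186.7 mol/min.
E balance: n_E = 0 + 1ξ₁ − 1ξ₂ = 53 → ξ₂ = (1·186.7 − 53)/1 = 133.7 mol/min.
Outlet amounts (n = n₀ + Σ ν·ξ):
  F: 258.9 − 1(186.7) = 72.23
  E: 0 + 1(186.7) − 1(133.7) = 53
  G: 0 + 1(133.7) = 133.7

134 mol/min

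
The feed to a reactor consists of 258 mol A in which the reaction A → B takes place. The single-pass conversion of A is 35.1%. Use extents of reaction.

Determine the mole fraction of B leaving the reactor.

0.351

A reacted = 0.351 × 258 = 90.56 mol; ν_A = −1, so ξ = 90.56/1 = 90.56 mol.
Outlet amounts (n = n₀ + ν ξ):
  A: 258 − 1(90.56) = 167.4
  B: 0 + 1(90.56) = 90.56
Total out = 258 mol; y_B = 90.56 / 258 = 0.351.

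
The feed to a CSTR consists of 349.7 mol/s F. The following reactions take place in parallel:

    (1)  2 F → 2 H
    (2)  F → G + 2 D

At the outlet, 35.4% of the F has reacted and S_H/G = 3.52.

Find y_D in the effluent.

0.135

Conversion of F: F consumed = 0.354 × 349.7 = 123.8 mol/s = 2ξ₁ + 1ξ₂.
Selectivity: 2ξ₁ / (1ξ₂) = 3.52 → ξ₁ = 1.76 ξ₂.
Substitute: (2·1.76 + 1) ξ₂ = 123.8 → ξ₂ = 27.39 mol/s, ξ₁ = 48.2 mol/s.
Outlet amounts (n = n₀ + Σ ν·ξ):
  F: 349.7 − 2(48.2) − 1(27.39) = 225.9
  H: 0 + 2(48.2) = 96.41
  G: 0 + 1(27.39) = 27.39
  D: 0 + 2(27.39) = 54.78
Total out = 404.5 mol/s; y_D = 54.78 / 404.5 = 0.1354.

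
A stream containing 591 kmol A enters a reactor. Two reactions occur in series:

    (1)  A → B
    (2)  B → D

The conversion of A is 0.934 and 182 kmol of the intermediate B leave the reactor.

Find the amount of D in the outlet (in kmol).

Conversion of A: A consumed = 1ξ₁ = 0.934 × 591 → ξ₁ = 552 kmol.
B balance: n_B = 0 + 1ξ₁ − 1ξ₂ = 182 → ξ₂ = (1·552 − 182)/1 = 370 kmol.
Outlet amounts (n = n₀ + Σ ν·ξ):
  A: 591 − 1(552) = 39.01
  B: 0 + 1(552) − 1(370) = 182
  D: 0 + 1(370) = 370

370 kmol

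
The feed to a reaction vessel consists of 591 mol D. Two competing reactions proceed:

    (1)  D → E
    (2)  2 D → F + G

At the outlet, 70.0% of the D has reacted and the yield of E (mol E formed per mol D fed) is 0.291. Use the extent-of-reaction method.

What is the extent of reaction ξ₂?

Yield of E: 1ξ₁ / 591 = 0.291 → ξ₁ = 172 mol.
Conversion of D: 1ξ₁ + 2ξ₂ = 0.7 × 591 = 413.7 → ξ₂ = 120.9 mol.
Outlet amounts (n = n₀ + Σ ν·ξ):
  D: 591 − 1(172) − 2(120.9) = 177.3
  E: 0 + 1(172) = 172
  F: 0 + 1(120.9) = 120.9
  G: 0 + 1(120.9) = 120.9

ξ₂ = 121 mol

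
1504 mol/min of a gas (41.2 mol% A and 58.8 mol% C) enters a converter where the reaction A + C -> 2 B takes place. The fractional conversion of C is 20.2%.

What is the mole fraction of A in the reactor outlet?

C reacted = 0.202 × 884.4 = 178.6 mol/min; ν_C = −1, so ξ = 178.6/1 = 178.6 mol/min.
Outlet amounts (n = n₀ + ν ξ):
  A: 619.6 − 1(178.6) = 441
  C: 884.4 − 1(178.6) = 705.7
  B: 0 + 2(178.6) = 357.3
Total out = 1504 mol/min; y_A = 441 / 1504 = 0.2932.

0.293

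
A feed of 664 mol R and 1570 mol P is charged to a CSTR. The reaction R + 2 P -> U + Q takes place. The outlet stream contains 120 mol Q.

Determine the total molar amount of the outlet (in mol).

2110 mol

For Q: n = n₀ + 1ξ → 120 = 0 + 1ξ, giving ξ = 120 mol.
Outlet amounts (n = n₀ + ν ξ):
  R: 664 − 1(120) = 544
  P: 1570 − 2(120) = 1330
  U: 0 + 1(120) = 120
  Q: 0 + 1(120) = 120
Total out = 544 + 1330 + 120 + 120 = 2114 mol.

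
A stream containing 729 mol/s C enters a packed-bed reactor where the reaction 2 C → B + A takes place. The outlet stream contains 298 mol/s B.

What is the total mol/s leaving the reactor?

729 mol/s

For B: n = n₀ + 1ξ → 298 = 0 + 1ξ, giving ξ = 298 mol/s.
Outlet amounts (n = n₀ + ν ξ):
  C: 729 − 2(298) = 133
  B: 0 + 1(298) = 298
  A: 0 + 1(298) = 298
Total out = 133 + 298 + 298 = 729 mol/s.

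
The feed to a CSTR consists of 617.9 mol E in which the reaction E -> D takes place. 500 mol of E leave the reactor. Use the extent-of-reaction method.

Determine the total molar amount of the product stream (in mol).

For E: n = n₀ − 1ξ → 500 = 617.9 − 1ξ, giving ξ = 117.9 mol.
Outlet amounts (n = n₀ + ν ξ):
  E: 617.9 − 1(117.9) = 500
  D: 0 + 1(117.9) = 117.9
Total out = 500 + 117.9 = 617.9 mol.

618 mol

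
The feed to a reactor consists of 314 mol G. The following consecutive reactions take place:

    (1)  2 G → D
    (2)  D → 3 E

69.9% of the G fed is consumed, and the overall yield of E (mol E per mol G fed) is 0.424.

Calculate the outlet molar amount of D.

Conversion of G: G consumed = 2ξ₁ = 0.699 × 314 → ξ₁ = 109.7 mol.
Yield of E: 3ξ₂ / 314 = 0.424 → ξ₂ = 44.38 mol.
Outlet amounts (n = n₀ + Σ ν·ξ):
  G: 314 − 2(109.7) = 94.51
  D: 0 + 1(109.7) − 1(44.38) = 65.36
  E: 0 + 3(44.38) = 133.1

65.4 mol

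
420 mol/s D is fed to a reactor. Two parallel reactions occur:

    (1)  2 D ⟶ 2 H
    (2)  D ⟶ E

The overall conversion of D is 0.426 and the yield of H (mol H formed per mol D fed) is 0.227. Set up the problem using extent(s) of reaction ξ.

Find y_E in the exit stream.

Yield of H: 2ξ₁ / 420 = 0.227 → ξ₁ = 47.67 mol/s.
Conversion of D: 2ξ₁ + 1ξ₂ = 0.426 × 420 = 178.9 → ξ₂ = 83.58 mol/s.
Outlet amounts (n = n₀ + Σ ν·ξ):
  D: 420 − 2(47.67) − 1(83.58) = 241.1
  H: 0 + 2(47.67) = 95.34
  E: 0 + 1(83.58) = 83.58
Total out = 420 mol/s; y_E = 83.58 / 420 = 0.199.

0.199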